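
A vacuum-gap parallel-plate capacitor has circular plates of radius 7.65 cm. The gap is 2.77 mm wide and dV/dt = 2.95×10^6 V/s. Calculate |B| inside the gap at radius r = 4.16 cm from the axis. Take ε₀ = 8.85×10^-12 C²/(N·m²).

2.46×10^-10 T

I_d = C dV/dt with C = ε₀πR²/d = 5.876×10^-11 F, so I_d = (5.876×10^-11)(2.95×10^6) = 1.733×10^-4 A.
∮B·dl = μ₀ I_d,enc with I_d,enc = I_d r²/R² = 5.125×10^-5 A; so B = μ₀ I_d,enc/(2πr) = 2.46×10^-10 T.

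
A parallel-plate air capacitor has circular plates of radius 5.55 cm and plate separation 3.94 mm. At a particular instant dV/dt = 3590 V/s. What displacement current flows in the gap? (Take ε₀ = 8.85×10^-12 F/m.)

E = V/d so dE/dt = (dV/dt)/d = 9.112×10^5 V/(m·s), and I_d = ε₀ A dE/dt = (8.85×10^-12)(9.677×10^-3)(9.112×10^5) = 7.80×10^-8 A.

7.80×10^-8 A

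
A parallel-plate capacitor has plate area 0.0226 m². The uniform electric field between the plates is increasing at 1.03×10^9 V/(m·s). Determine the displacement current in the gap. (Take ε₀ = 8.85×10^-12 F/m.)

With a uniform field, Φ_E = EA, so I_d = ε₀ A dE/dt = 2.06×10^-4 A.

2.06×10^-4 A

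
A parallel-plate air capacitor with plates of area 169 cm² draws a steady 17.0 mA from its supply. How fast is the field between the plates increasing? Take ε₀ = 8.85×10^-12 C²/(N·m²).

By continuity, I_d in the gap equals the 17.0 mA flowing in the wire.
Since I_d = ε₀ A dE/dt, dE/dt = I_d/(ε₀A) = (0.0170)/((8.85×10^-12)(0.0169)) = 1.14×10^11 V/(m·s).

1.14×10^11 V/(m·s)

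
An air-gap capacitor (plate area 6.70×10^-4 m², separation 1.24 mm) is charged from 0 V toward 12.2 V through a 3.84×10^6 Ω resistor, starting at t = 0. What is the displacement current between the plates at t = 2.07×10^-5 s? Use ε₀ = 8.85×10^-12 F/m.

1.03×10^-6 A

With C = ε₀A/d = (8.85×10^-12)(6.70×10^-4)/(1.24×10^-3) = 4.782×10^-12 F, the time constant is τ = RC = 1.836×10^-5 s, so t/τ = 1.127 and e^(−t/τ) = 0.3240.
I_d = I_cond = (V₀/R) e^(−t/τ) = (3.177×10^-6)(0.3240) = 1.03×10^-6 A.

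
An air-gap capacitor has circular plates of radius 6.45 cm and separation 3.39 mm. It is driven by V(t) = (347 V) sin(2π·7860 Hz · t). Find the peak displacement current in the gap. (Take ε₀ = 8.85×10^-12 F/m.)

The displacement current equals the conduction current C dV/dt, which peaks at C V₀ ω.
With C = ε₀A/d = (8.85×10^-12)(0.01307)/(3.39×10^-3) = 3.412×10^-11 F and ω = 2πf = 4.939×10^4 rad/s, I_d,max = (3.412×10^-11)(347)(4.939×10^4) = 5.85×10^-4 A.

5.85×10^-4 A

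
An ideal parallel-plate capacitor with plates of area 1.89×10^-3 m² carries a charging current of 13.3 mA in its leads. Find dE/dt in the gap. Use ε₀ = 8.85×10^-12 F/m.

7.95×10^11 V/(m·s)

By continuity, I_d in the gap equals the 13.3 mA flowing in the wire.
Inverting I_d = ε₀ A dE/dt gives dE/dt = 0.0133 / (8.85×10^-12 · 1.89×10^-3) = 7.95×10^11 V/(m·s).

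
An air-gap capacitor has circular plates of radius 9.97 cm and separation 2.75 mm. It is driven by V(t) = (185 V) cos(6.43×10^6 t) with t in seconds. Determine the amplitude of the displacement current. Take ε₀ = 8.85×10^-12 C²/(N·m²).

The displacement current equals the conduction current C dV/dt, which peaks at C V₀ ω.
With C = ε₀A/d = (8.85×10^-12)(0.03123)/(2.75×10^-3) = 1.005×10^-10 F and ω = 6.43×10^6 rad/s, I_d,max = (1.005×10^-10)(185)(6.43×10^6) = 0.120 A.

0.120 A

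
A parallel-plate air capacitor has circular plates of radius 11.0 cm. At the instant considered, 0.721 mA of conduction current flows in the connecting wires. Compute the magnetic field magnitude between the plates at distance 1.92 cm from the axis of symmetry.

2.29×10^-10 T

By continuity the displacement current in the gap matches the conduction current: I_d = 7.21×10^-4 A.
An Ampèrian loop of radius r encloses a fraction (r/R)² of I_d. Then B·2πr = μ₀ I_d (r/R)², giving B = μ₀ I_d r/(2πR²) = 2.29×10^-10 T.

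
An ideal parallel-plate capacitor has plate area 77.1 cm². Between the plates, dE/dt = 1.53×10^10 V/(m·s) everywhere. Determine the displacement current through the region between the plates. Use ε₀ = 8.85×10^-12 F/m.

With a uniform field, Φ_E = EA, so I_d = ε₀ A dE/dt = 1.04×10^-3 A.

1.04×10^-3 A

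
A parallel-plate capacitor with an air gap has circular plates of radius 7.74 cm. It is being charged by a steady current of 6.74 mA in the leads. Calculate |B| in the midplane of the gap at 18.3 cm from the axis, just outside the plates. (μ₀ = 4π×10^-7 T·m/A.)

No conduction current crosses the gap, so I_d there equals the 6.74×10^-3 A in the leads.
For r ≥ R the full I_d is enclosed: B = μ₀ I_d/(2πr) = (4π×10^-7)(6.74×10^-3)/(2π·0.183) = 7.37×10^-9 T.

7.37×10^-9 T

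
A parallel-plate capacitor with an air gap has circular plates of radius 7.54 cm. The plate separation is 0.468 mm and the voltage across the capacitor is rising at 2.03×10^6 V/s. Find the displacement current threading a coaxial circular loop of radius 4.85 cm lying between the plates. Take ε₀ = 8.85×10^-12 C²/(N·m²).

2.84×10^-4 A

With E = V/d, dE/dt = 4.338×10^9 V/(m·s) and πR² = 0.01786 m², giving I_d = ε₀ πR² dE/dt = 6.857×10^-4 A.
Since J_d is uniform, the enclosed fraction is (r/R)² = 0.4138, giving I_d,enc = 2.84×10^-4 A.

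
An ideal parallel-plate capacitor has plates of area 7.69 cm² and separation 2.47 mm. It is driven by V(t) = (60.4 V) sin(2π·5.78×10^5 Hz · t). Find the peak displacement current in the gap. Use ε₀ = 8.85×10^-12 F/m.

The displacement current equals the conduction current C dV/dt, which peaks at C V₀ ω.
With C = ε₀A/d = (8.85×10^-12)(7.69×10^-4)/(2.47×10^-3) = 2.755×10^-12 F and ω = 2πf = 3.632×10^6 rad/s, I_d,max = (2.755×10^-12)(60.4)(3.632×10^6) = 6.04×10^-4 A.

6.04×10^-4 A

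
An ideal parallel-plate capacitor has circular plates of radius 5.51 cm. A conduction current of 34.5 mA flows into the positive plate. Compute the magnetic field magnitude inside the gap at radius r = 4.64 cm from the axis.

1.05×10^-7 T

By continuity the displacement current in the gap matches the conduction current: I_d = 0.0345 A.
For r < R the Ampère–Maxwell law gives B(2πr) = μ₀ I_d (r²/R²), so B = μ₀ I_d r/(2πR²) = (4π×10^-7)(0.0345)(0.0464)/(2π·0.0551²) = 1.05×10^-7 T.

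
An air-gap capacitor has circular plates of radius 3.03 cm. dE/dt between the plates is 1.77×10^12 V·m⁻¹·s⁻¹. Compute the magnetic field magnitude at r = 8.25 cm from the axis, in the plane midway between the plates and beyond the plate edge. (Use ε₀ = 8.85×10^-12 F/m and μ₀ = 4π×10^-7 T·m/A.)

1.10×10^-7 T

I_d = ε₀ dΦ_E/dt = ε₀ πR² (dE/dt) = (8.85×10^-12)(2.884×10^-3)(1.77×10^12) = 0.04518 A through the full plate area.
With r > R the enclosed displacement current is the full I_d; B = μ₀ I_d / (2πr) = 1.10×10^-7 T.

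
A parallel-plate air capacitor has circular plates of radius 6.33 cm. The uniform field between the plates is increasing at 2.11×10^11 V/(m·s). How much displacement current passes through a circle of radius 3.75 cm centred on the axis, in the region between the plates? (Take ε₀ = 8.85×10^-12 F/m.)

Through the whole plate area (πR² = 0.01259 m²), I_d = ε₀ πR² dE/dt = 0.02351 A.
Through an area πr² the displacement current is I_d·(πr²/πR²) = I_d (r/R)² = 8.25×10^-3 A.

8.25×10^-3 A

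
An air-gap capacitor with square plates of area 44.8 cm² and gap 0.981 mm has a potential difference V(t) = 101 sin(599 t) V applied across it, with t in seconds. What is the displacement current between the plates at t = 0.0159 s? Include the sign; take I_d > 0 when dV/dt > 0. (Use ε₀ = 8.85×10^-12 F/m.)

C = ε₀A/d = (8.85×10^-12)(4.48×10^-3)/(9.81×10^-4) = 4.042×10^-11 F. dV/dt = V₀ω·cos(ωt); at ωt = 9.5241 rad this factor is -0.9951.
I_d = C dV/dt = (4.042×10^-11)(101)(599)(-0.9951) = -2.43×10^-6 A.

-2.43×10^-6 A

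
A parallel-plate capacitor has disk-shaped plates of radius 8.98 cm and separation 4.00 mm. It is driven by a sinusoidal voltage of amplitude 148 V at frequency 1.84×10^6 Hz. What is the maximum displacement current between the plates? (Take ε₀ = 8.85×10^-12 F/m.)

0.0959 A

C = ε₀A/d = (8.85×10^-12)(0.02533)/(4.00×10^-3) = 5.604×10^-11 F; ω = 2πf = 1.156×10^7 rad/s.
I_d = C dV/dt, so |I_d|_max = C V₀ ω = (5.604×10^-11)(148)(1.156×10^7) = 0.0959 A.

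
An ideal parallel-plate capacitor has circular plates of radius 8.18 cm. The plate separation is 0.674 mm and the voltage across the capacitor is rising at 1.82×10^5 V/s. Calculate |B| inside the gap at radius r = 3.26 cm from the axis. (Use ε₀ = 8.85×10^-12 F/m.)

dE/dt = (dV/dt)/d = 2.700×10^8 V/(m·s); I_d = ε₀(πR²)(dE/dt) = (8.85×10^-12)(0.02102)(2.700×10^8) = 5.023×10^-5 A.
For r < R the Ampère–Maxwell law gives B(2πr) = μ₀ I_d (r²/R²), so B = μ₀ I_d r/(2πR²) = (4π×10^-7)(5.023×10^-5)(0.0326)/(2π·0.0818²) = 4.89×10^-11 T.

4.89×10^-11 T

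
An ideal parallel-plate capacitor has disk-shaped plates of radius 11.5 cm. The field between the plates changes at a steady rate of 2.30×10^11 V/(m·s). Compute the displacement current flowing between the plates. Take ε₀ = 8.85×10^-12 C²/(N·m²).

The displacement current is ε₀ times dΦ_E/dt = ε₀ A dE/dt = (8.85×10^-12)(0.04155)(2.30×10^11) = 0.0846 A.

0.0846 A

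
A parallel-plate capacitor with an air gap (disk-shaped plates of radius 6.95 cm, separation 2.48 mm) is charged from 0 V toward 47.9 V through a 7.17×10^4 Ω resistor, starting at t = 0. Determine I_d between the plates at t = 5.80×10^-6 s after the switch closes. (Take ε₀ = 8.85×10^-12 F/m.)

C = ε₀A/d = (8.85×10^-12)(0.01517)/(2.48×10^-3) = 5.413×10^-11 F, so τ = RC = 3.881×10^-6 s.
The conduction current is I(t) = (V₀/R) e^(−t/τ), and the displacement current between the plates equals it.
t/τ = 1.494; I_d = (47.9/7.17×10^4) · e^(−1.494) = (6.681×10^-4)(0.2245) = 1.50×10^-4 A.

1.50×10^-4 A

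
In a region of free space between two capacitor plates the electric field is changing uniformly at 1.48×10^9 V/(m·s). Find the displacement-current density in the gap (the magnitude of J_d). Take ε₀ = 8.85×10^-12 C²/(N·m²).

0.0131 A/m²

J_d = ε₀ dE/dt = (8.85×10^-12)(1.48×10^9) = 0.0131 A/m².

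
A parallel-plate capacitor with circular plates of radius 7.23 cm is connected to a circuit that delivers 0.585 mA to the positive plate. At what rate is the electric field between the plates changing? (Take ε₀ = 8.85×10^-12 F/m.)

Charge continuity gives I_d = I = 5.85×10^-4 A between the plates.
Then dE/dt = I_d/(ε₀A) = 4.03×10^9 V/(m·s).

4.03×10^9 V/(m·s)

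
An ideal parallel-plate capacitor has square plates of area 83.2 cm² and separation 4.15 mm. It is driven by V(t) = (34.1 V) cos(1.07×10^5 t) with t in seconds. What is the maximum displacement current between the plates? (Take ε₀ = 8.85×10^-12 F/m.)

The displacement current equals the conduction current C dV/dt, which peaks at C V₀ ω.
With C = ε₀A/d = (8.85×10^-12)(8.32×10^-3)/(4.15×10^-3) = 1.774×10^-11 F and ω = 1.07×10^5 rad/s, I_d,max = (1.774×10^-11)(34.1)(1.07×10^5) = 6.47×10^-5 A.

6.47×10^-5 A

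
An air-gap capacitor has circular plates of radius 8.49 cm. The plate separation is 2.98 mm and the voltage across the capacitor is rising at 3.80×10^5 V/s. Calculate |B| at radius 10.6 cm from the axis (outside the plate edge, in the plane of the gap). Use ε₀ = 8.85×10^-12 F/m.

4.82×10^-11 T

dE/dt = (dV/dt)/d = 1.275×10^8 V/(m·s); I_d = ε₀(πR²)(dE/dt) = (8.85×10^-12)(0.02264)(1.275×10^8) = 2.555×10^-5 A.
For r ≥ R the full I_d is enclosed: B = μ₀ I_d/(2πr) = (4π×10^-7)(2.555×10^-5)/(2π·0.106) = 4.82×10^-11 T.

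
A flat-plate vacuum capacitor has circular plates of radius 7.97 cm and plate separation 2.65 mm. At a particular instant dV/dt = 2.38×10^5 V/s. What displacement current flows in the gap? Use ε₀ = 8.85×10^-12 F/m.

The field between the plates is E = V/d, so dE/dt = (2.38×10^5)/(2.65×10^-3 m) = 8.981×10^7 V/(m·s).
I_d = ε₀ A (dE/dt) = (8.85×10^-12)(0.01996)(8.981×10^7) = 1.59×10^-5 A.

1.59×10^-5 A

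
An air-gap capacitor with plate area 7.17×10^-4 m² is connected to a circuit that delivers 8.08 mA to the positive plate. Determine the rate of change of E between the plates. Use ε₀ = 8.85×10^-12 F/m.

The displacement current between the plates equals the conduction current, I_d = 8.08 mA.
Then dE/dt = I_d/(ε₀A) = 1.27×10^12 V/(m·s).

1.27×10^12 V/(m·s)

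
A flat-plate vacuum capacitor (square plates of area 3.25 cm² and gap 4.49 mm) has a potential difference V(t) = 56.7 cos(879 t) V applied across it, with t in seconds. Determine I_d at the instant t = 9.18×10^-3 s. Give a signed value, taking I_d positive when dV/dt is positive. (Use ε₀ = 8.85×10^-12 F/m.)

dV/dt = (56.7)(879)·−sin(8.06922) = -4.869×10^4 V/s.
I_d = C dV/dt with C = ε₀A/d = (8.85×10^-12)(3.25×10^-4)/(4.49×10^-3) = 6.406×10^-13 F, so I_d = (6.406×10^-13)(-4.869×10^4) = -3.12×10^-8 A.

-3.12×10^-8 A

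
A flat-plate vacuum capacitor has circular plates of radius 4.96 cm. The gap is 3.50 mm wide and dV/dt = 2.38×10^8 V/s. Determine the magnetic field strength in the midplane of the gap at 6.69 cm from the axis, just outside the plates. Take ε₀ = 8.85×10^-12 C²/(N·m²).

dE/dt = (dV/dt)/d = 6.800×10^10 V/(m·s); I_d = ε₀(πR²)(dE/dt) = (8.85×10^-12)(7.729×10^-3)(6.800×10^10) = 4.651×10^-3 A.
Outside the plates the loop encloses all of I_d, so B·2πr = μ₀ I_d and B = 1.39×10^-8 T.

1.39×10^-8 T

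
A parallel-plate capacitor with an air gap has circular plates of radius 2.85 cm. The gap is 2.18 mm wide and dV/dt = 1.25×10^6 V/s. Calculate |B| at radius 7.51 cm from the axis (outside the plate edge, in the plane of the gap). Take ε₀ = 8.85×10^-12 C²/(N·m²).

With E = V/d, dE/dt = 5.734×10^8 V/(m·s) and πR² = 2.552×10^-3 m², giving I_d = ε₀ πR² dE/dt = 1.295×10^-5 A.
Outside the plates the loop encloses all of I_d, so B·2πr = μ₀ I_d and B = 3.45×10^-11 T.

3.45×10^-11 T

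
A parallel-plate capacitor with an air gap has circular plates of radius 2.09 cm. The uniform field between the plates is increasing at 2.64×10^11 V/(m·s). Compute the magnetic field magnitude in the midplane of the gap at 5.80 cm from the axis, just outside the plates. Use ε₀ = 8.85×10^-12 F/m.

Through the whole plate area (πR² = 1.372×10^-3 m²), I_d = ε₀ πR² dE/dt = 3.206×10^-3 A.
Outside the plates the loop encloses all of I_d, so B·2πr = μ₀ I_d and B = 1.11×10^-8 T.

1.11×10^-8 T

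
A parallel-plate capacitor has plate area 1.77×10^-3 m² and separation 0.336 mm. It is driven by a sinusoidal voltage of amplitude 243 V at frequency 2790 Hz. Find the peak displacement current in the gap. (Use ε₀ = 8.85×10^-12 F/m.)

C = ε₀A/d = (8.85×10^-12)(1.77×10^-3)/(3.36×10^-4) = 4.662×10^-11 F; ω = 2πf = 1.753×10^4 rad/s.
I_d = C dV/dt, so |I_d|_max = C V₀ ω = (4.662×10^-11)(243)(1.753×10^4) = 1.99×10^-4 A.

1.99×10^-4 A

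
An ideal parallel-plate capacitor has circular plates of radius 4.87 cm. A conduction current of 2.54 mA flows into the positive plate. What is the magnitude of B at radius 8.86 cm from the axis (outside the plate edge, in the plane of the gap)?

5.73×10^-9 T

Between the plates the displacement current equals the wire current: I_d = 2.54 mA = 2.54×10^-3 A.
Outside the plates the loop encloses all of I_d, so B·2πr = μ₀ I_d and B = 5.73×10^-9 T.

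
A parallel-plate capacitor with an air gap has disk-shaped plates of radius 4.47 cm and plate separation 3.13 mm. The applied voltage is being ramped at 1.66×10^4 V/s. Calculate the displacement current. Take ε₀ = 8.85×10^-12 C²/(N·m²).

The field between the plates is E = V/d, so dE/dt = (1.66×10^4)/(3.13×10^-3 m) = 5.304×10^6 V/(m·s).
I_d = ε₀ A (dE/dt) = (8.85×10^-12)(6.277×10^-3)(5.304×10^6) = 2.95×10^-7 A.

2.95×10^-7 A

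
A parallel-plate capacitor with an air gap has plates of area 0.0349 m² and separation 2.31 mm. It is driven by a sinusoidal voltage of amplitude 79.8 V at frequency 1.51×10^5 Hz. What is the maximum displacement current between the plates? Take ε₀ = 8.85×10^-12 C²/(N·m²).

The displacement current equals the conduction current C dV/dt, which peaks at C V₀ ω.
With C = ε₀A/d = (8.85×10^-12)(0.0349)/(2.31×10^-3) = 1.337×10^-10 F and ω = 2πf = 9.488×10^5 rad/s, I_d,max = (1.337×10^-10)(79.8)(9.488×10^5) = 0.0101 A.

0.0101 A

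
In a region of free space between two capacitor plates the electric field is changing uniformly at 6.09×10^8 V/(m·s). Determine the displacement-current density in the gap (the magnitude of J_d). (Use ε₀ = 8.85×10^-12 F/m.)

5.39×10^-3 A/m²

J_d = ε₀ ∂E/∂t, so J_d = 5.39×10^-3 A/m².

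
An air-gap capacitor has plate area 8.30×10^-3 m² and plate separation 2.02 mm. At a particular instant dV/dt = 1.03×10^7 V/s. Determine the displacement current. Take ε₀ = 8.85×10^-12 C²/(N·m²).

3.75×10^-4 A

The displacement current equals the charging current C dV/dt. With C = ε₀A/d = (8.85×10^-12)(8.30×10^-3)/(2.02×10^-3) = 3.636×10^-11 F, I_d = (3.636×10^-11)(1.03×10^7) = 3.75×10^-4 A.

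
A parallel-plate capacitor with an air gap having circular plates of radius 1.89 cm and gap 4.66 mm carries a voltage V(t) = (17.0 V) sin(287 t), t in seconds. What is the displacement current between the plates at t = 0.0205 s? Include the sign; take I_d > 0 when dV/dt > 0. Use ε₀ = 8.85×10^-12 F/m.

9.58×10^-9 A

dV/dt = (17.0)(287)·cos(5.8835) = 4494 V/s.
I_d = C dV/dt with C = ε₀A/d = (8.85×10^-12)(1.122×10^-3)/(4.66×10^-3) = 2.131×10^-12 F, so I_d = (2.131×10^-12)(4494) = 9.58×10^-9 A.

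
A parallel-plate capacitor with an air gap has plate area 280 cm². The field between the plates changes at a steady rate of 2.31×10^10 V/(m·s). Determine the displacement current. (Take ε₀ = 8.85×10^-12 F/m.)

The displacement current is ε₀ times dΦ_E/dt = ε₀ A dE/dt = (8.85×10^-12)(0.0280)(2.31×10^10) = 5.72×10^-3 A.

5.72×10^-3 A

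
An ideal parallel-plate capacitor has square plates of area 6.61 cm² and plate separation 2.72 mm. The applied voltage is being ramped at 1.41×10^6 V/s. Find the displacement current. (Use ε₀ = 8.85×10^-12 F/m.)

E = V/d so dE/dt = (dV/dt)/d = 5.184×10^8 V/(m·s), and I_d = ε₀ A dE/dt = (8.85×10^-12)(6.61×10^-4)(5.184×10^8) = 3.03×10^-6 A.

3.03×10^-6 A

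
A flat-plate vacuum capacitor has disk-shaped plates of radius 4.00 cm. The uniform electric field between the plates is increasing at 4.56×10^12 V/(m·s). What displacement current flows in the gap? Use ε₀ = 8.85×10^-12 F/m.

I_d = ε₀ A (dE/dt) = (8.85×10^-12)(5.027×10^-3 m²)(4.56×10^12) = 0.203 A.

0.203 A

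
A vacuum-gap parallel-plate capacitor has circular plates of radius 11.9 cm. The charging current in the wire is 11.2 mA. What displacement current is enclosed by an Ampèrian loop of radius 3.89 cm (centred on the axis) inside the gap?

Between the plates the displacement current equals the wire current: I_d = 11.2 mA = 0.0112 A.
Since J_d is uniform, the enclosed fraction is (r/R)² = 0.1069, giving I_d,enc = 1.20×10^-3 A.

1.20×10^-3 A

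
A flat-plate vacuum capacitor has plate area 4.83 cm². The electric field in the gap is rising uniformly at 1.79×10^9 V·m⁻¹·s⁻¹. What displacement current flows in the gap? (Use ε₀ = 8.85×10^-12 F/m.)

7.65×10^-6 A

The displacement current is ε₀ times dΦ_E/dt = ε₀ A dE/dt = (8.85×10^-12)(4.83×10^-4)(1.79×10^9) = 7.65×10^-6 A.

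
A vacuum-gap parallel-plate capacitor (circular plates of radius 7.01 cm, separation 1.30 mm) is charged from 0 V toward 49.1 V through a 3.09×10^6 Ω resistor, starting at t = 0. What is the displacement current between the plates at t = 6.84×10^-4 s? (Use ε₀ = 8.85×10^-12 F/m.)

1.93×10^-6 A

C = ε₀A/d = (8.85×10^-12)(0.01544)/(1.30×10^-3) = 1.051×10^-10 F and τ = RC = 3.248×10^-4 s. I_d in the gap equals the RC charging current.
I_d(t) = (V₀/R) e^(−t/τ) = 1.589×10^-5 · e^(−2.106) = 1.93×10^-6 A.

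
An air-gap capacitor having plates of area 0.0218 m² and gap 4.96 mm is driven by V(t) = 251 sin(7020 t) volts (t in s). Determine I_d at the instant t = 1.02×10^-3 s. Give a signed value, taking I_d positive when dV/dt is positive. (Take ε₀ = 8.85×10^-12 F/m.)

dV/dt = (251)(7020)·cos(7.1604) = 1.126×10^6 V/s.
I_d = C dV/dt with C = ε₀A/d = (8.85×10^-12)(0.0218)/(4.96×10^-3) = 3.890×10^-11 F, so I_d = (3.890×10^-11)(1.126×10^6) = 4.38×10^-5 A.

4.38×10^-5 A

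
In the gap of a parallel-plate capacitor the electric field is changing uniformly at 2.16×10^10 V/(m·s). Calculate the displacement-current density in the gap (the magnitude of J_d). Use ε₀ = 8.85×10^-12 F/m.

The displacement-current density is ε₀ ∂E/∂t = (8.85×10^-12)(2.16×10^10) = 0.191 A/m².

0.191 A/m²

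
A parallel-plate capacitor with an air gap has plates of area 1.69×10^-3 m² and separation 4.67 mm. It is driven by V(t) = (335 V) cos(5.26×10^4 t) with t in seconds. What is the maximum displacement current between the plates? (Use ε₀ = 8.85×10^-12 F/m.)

5.64×10^-5 A

C = ε₀A/d = (8.85×10^-12)(1.69×10^-3)/(4.67×10^-3) = 3.203×10^-12 F; ω = 5.26×10^4 rad/s.
I_d = C dV/dt, so |I_d|_max = C V₀ ω = (3.203×10^-12)(335)(5.26×10^4) = 5.64×10^-5 A.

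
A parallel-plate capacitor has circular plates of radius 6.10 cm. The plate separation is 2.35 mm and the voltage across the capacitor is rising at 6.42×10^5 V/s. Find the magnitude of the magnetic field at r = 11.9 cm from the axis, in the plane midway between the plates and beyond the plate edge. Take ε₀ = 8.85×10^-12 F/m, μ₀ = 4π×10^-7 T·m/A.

I_d = C dV/dt with C = ε₀πR²/d = 4.402×10^-11 F, so I_d = (4.402×10^-11)(6.42×10^5) = 2.826×10^-5 A.
Outside the plates the loop encloses all of I_d, so B·2πr = μ₀ I_d and B = 4.75×10^-11 T.

4.75×10^-11 T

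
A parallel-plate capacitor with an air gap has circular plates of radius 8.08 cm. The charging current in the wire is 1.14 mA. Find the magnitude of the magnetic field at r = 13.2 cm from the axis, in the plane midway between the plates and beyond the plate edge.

By continuity the displacement current in the gap matches the conduction current: I_d = 1.14×10^-3 A.
Outside the plates the loop encloses all of I_d, so B·2πr = μ₀ I_d and B = 1.73×10^-9 T.

1.73×10^-9 T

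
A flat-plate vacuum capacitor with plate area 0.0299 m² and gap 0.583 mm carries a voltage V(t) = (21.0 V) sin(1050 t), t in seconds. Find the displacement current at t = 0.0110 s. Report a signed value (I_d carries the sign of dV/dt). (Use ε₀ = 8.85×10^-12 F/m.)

C = ε₀A/d = (8.85×10^-12)(0.0299)/(5.83×10^-4) = 4.539×10^-10 F. dV/dt = V₀ω·cos(ωt); at ωt = 11.55 rad this factor is 0.5265.
I_d = C dV/dt = (4.539×10^-10)(21.0)(1050)(0.5265) = 5.27×10^-6 A.

5.27×10^-6 A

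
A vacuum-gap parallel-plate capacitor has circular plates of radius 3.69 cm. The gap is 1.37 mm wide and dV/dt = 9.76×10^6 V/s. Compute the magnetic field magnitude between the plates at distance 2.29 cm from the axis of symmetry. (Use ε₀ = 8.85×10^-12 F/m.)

With E = V/d, dE/dt = 7.124×10^9 V/(m·s) and πR² = 4.278×10^-3 m², giving I_d = ε₀ πR² dE/dt = 2.697×10^-4 A.
For r < R the Ampère–Maxwell law gives B(2πr) = μ₀ I_d (r²/R²), so B = μ₀ I_d r/(2πR²) = (4π×10^-7)(2.697×10^-4)(0.0229)/(2π·0.0369²) = 9.07×10^-10 T.

9.07×10^-10 T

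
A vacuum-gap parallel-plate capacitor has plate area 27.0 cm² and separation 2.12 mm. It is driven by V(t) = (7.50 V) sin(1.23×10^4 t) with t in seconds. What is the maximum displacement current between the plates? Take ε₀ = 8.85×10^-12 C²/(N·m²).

1.04×10^-6 A

C = ε₀A/d = (8.85×10^-12)(2.70×10^-3)/(2.12×10^-3) = 1.127×10^-11 F; ω = 1.23×10^4 rad/s.
I_d = C dV/dt, so |I_d|_max = C V₀ ω = (1.127×10^-11)(7.50)(1.23×10^4) = 1.04×10^-6 A.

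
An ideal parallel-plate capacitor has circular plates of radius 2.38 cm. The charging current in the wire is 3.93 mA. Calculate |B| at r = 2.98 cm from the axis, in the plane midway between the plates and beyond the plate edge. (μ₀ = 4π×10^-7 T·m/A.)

No conduction current crosses the gap, so I_d there equals the 3.93×10^-3 A in the leads.
With r > R the enclosed displacement current is the full I_d; B = μ₀ I_d / (2πr) = 2.64×10^-8 T.

2.64×10^-8 T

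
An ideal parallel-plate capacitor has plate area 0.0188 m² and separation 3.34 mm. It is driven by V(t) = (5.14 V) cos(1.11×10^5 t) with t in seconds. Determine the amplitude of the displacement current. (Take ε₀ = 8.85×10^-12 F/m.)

(dE/dt)_max = V₀ω/d = 1.708×10^8 V/(m·s); ω = 1.11×10^5 rad/s.
I_d,max = ε₀ A (dE/dt)_max = (8.85×10^-12)(0.0188)(1.708×10^8) = 2.84×10^-5 A.

2.84×10^-5 A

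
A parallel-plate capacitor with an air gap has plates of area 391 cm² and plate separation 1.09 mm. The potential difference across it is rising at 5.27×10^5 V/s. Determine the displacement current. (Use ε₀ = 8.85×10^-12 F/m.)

1.67×10^-4 A

E = V/d so dE/dt = (dV/dt)/d = 4.835×10^8 V/(m·s), and I_d = ε₀ A dE/dt = (8.85×10^-12)(0.0391)(4.835×10^8) = 1.67×10^-4 A.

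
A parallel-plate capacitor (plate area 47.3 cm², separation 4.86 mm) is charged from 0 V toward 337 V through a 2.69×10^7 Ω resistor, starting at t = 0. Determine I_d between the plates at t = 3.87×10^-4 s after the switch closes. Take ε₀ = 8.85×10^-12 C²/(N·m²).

With C = ε₀A/d = (8.85×10^-12)(4.73×10^-3)/(4.86×10^-3) = 8.613×10^-12 F, the time constant is τ = RC = 2.317×10^-4 s, so t/τ = 1.670 and e^(−t/τ) = 0.1882.
I_d = I_cond = (V₀/R) e^(−t/τ) = (1.253×10^-5)(0.1882) = 2.36×10^-6 A.

2.36×10^-6 A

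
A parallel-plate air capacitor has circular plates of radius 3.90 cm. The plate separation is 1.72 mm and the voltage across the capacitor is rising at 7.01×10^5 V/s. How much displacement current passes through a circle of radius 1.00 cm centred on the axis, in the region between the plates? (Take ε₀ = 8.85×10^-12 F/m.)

dE/dt = (dV/dt)/d = 4.076×10^8 V/(m·s); I_d = ε₀(πR²)(dE/dt) = (8.85×10^-12)(4.778×10^-3)(4.076×10^8) = 1.724×10^-5 A.
Through an area πr² the displacement current is I_d·(πr²/πR²) = I_d (r/R)² = 1.13×10^-6 A.

1.13×10^-6 A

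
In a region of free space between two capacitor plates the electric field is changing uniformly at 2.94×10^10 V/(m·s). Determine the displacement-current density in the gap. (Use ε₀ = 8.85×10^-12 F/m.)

J_d = ε₀ ∂E/∂t, so J_d = 0.260 A/m².

0.260 A/m²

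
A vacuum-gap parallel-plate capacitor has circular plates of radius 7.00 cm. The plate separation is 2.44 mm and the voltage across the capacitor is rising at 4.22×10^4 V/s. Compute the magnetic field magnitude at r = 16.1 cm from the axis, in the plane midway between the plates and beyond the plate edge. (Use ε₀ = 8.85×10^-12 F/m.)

dE/dt = (dV/dt)/d = 1.730×10^7 V/(m·s); I_d = ε₀(πR²)(dE/dt) = (8.85×10^-12)(0.01539)(1.730×10^7) = 2.356×10^-6 A.
With r > R the enclosed displacement current is the full I_d; B = μ₀ I_d / (2πr) = 2.93×10^-12 T.

2.93×10^-12 T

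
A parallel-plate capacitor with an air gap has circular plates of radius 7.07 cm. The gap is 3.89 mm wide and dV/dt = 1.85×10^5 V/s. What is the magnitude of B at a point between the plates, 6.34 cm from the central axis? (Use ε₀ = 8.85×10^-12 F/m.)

With E = V/d, dE/dt = 4.756×10^7 V/(m·s) and πR² = 0.01570 m², giving I_d = ε₀ πR² dE/dt = 6.608×10^-6 A.
For r < R the Ampère–Maxwell law gives B(2πr) = μ₀ I_d (r²/R²), so B = μ₀ I_d r/(2πR²) = (4π×10^-7)(6.608×10^-6)(0.0634)/(2π·0.0707²) = 1.68×10^-11 T.

1.68×10^-11 T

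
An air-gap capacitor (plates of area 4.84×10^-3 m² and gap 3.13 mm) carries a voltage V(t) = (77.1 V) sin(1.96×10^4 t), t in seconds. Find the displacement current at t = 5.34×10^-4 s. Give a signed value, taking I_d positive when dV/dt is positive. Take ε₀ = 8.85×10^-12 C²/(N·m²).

-1.04×10^-5 A

dV/dt = (77.1)(1.96×10^4)·cos(10.4664) = -7.629×10^5 V/s.
I_d = C dV/dt with C = ε₀A/d = (8.85×10^-12)(4.84×10^-3)/(3.13×10^-3) = 1.368×10^-11 F, so I_d = (1.368×10^-11)(-7.629×10^5) = -1.04×10^-5 A.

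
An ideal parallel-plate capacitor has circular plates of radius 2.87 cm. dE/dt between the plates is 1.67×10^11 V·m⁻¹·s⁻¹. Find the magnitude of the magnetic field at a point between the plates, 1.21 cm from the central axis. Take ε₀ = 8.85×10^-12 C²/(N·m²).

1.12×10^-8 T

Total displacement current: I_d = ε₀(πR²)(dE/dt) = (8.85×10^-12)(2.588×10^-3)(1.67×10^11) = 3.825×10^-3 A.
An Ampèrian loop of radius r encloses a fraction (r/R)² of I_d. Then B·2πr = μ₀ I_d (r/R)², giving B = μ₀ I_d r/(2πR²) = 1.12×10^-8 T.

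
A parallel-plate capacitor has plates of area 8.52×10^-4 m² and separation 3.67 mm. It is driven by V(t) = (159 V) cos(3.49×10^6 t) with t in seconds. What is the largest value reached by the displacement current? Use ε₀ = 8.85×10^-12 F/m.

(dE/dt)_max = V₀ω/d = 1.512×10^11 V/(m·s); ω = 3.49×10^6 rad/s.
I_d,max = ε₀ A (dE/dt)_max = (8.85×10^-12)(8.52×10^-4)(1.512×10^11) = 1.14×10^-3 A.

1.14×10^-3 A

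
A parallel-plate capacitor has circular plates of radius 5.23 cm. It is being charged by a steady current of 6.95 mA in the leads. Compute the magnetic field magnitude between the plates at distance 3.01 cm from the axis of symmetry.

1.53×10^-8 T

By continuity the displacement current in the gap matches the conduction current: I_d = 6.95×10^-3 A.
An Ampèrian loop of radius r encloses a fraction (r/R)² of I_d. Then B·2πr = μ₀ I_d (r/R)², giving B = μ₀ I_d r/(2πR²) = 1.53×10^-8 T.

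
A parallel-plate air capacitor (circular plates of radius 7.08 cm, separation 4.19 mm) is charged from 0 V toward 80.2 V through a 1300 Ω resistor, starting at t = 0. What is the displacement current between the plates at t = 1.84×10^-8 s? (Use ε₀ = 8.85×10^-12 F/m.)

C = ε₀A/d = (8.85×10^-12)(0.01575)/(4.19×10^-3) = 3.327×10^-11 F, so τ = RC = 4.325×10^-8 s.
The conduction current is I(t) = (V₀/R) e^(−t/τ), and the displacement current between the plates equals it.
t/τ = 0.4254; I_d = (80.2/1300) · e^(−0.4254) = (0.06169)(0.6535) = 0.0403 A.

0.0403 A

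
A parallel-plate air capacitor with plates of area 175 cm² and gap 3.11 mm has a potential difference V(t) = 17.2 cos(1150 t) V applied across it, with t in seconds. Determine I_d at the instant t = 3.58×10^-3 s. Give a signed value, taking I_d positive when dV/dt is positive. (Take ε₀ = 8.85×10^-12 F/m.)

8.16×10^-7 A

dE/dt = (V₀ω/d)·−sin(ωt) with ωt = 4.117 rad: (17.2)(1150)(0.8279)/(3.11×10^-3) = 5.266×10^6 V/(m·s).
I_d = ε₀ A dE/dt = (8.85×10^-12)(0.0175)(5.266×10^6) = 8.16×10^-7 A.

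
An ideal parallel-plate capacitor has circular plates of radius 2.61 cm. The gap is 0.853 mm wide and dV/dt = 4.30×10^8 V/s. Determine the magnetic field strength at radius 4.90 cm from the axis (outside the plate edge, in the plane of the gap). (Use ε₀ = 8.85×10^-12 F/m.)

dE/dt = (dV/dt)/d = 5.041×10^11 V/(m·s); I_d = ε₀(πR²)(dE/dt) = (8.85×10^-12)(2.140×10^-3)(5.041×10^11) = 9.547×10^-3 A.
For r ≥ R the full I_d is enclosed: B = μ₀ I_d/(2πr) = (4π×10^-7)(9.547×10^-3)/(2π·0.0490) = 3.90×10^-8 T.

3.90×10^-8 T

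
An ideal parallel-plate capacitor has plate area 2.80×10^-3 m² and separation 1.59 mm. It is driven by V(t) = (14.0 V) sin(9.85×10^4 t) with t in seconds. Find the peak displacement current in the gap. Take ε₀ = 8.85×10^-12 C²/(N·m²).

C = ε₀A/d = (8.85×10^-12)(2.80×10^-3)/(1.59×10^-3) = 1.558×10^-11 F; ω = 9.85×10^4 rad/s.
I_d = C dV/dt, so |I_d|_max = C V₀ ω = (1.558×10^-11)(14.0)(9.85×10^4) = 2.15×10^-5 A.

2.15×10^-5 A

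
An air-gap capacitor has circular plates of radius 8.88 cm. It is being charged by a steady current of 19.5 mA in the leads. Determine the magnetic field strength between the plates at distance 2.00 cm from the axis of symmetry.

9.89×10^-9 T

Between the plates the displacement current equals the wire current: I_d = 19.5 mA = 0.0195 A.
For r < R the Ampère–Maxwell law gives B(2πr) = μ₀ I_d (r²/R²), so B = μ₀ I_d r/(2πR²) = (4π×10^-7)(0.0195)(0.0200)/(2π·0.0888²) = 9.89×10^-9 T.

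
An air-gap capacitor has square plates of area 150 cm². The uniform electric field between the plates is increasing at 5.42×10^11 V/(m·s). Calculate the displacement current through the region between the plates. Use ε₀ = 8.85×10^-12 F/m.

0.0720 A

The displacement current is ε₀ times dΦ_E/dt = ε₀ A dE/dt = (8.85×10^-12)(0.0150)(5.42×10^11) = 0.0720 A.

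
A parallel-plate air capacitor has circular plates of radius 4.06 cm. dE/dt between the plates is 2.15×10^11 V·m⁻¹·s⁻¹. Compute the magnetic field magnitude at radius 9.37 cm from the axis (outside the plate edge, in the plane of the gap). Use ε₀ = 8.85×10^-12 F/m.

2.10×10^-8 T

Total displacement current: I_d = ε₀(πR²)(dE/dt) = (8.85×10^-12)(5.178×10^-3)(2.15×10^11) = 9.852×10^-3 A.
With r > R the enclosed displacement current is the full I_d; B = μ₀ I_d / (2πr) = 2.10×10^-8 T.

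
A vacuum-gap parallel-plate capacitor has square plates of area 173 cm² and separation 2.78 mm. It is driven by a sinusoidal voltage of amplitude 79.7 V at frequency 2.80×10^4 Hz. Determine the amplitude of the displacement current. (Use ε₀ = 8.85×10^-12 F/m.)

7.72×10^-4 A

(dE/dt)_max = V₀ω/d = 5.043×10^9 V/(m·s); ω = 2πf = 1.759×10^5 rad/s.
I_d,max = ε₀ A (dE/dt)_max = (8.85×10^-12)(0.0173)(5.043×10^9) = 7.72×10^-4 A.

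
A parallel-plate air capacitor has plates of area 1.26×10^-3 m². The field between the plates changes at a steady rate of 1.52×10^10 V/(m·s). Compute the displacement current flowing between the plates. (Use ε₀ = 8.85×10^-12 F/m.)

1.69×10^-4 A

I_d = ε₀ A (dE/dt) = (8.85×10^-12)(1.26×10^-3 m²)(1.52×10^10) = 1.69×10^-4 A.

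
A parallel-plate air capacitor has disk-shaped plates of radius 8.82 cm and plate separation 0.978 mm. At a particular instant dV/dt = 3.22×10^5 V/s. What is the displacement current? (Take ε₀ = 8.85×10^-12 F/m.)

7.12×10^-5 A

The field between the plates is E = V/d, so dE/dt = (3.22×10^5)/(9.78×10^-4 m) = 3.292×10^8 V/(m·s).
I_d = ε₀ A (dE/dt) = (8.85×10^-12)(0.02444)(3.292×10^8) = 7.12×10^-5 A.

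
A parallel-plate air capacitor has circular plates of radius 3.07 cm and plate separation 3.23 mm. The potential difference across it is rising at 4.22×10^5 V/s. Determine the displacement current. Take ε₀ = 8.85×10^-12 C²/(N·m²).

3.42×10^-6 A

E = V/d so dE/dt = (dV/dt)/d = 1.307×10^8 V/(m·s), and I_d = ε₀ A dE/dt = (8.85×10^-12)(2.961×10^-3)(1.307×10^8) = 3.42×10^-6 A.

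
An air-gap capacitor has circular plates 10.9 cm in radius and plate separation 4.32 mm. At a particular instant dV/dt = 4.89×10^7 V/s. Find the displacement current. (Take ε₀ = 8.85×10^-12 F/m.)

3.74×10^-3 A

E = V/d so dE/dt = (dV/dt)/d = 1.132×10^10 V/(m·s), and I_d = ε₀ A dE/dt = (8.85×10^-12)(0.03733)(1.132×10^10) = 3.74×10^-3 A.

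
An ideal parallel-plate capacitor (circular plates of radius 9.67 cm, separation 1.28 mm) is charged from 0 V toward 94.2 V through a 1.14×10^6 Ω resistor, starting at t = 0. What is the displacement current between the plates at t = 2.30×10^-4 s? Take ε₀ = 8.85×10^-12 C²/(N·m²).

3.06×10^-5 A

C = ε₀A/d = (8.85×10^-12)(0.02938)/(1.28×10^-3) = 2.031×10^-10 F, so τ = RC = 2.315×10^-4 s.
The conduction current is I(t) = (V₀/R) e^(−t/τ), and the displacement current between the plates equals it.
t/τ = 0.9935; I_d = (94.2/1.14×10^6) · e^(−0.9935) = (8.263×10^-5)(0.3703) = 3.06×10^-5 A.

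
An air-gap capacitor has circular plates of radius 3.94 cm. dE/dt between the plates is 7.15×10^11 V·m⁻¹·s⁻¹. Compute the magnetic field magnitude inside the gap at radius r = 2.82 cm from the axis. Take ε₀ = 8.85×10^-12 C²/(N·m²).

1.12×10^-7 T

I_d = ε₀ dΦ_E/dt = ε₀ πR² (dE/dt) = (8.85×10^-12)(4.877×10^-3)(7.15×10^11) = 0.03086 A through the full plate area.
∮B·dl = μ₀ I_d,enc with I_d,enc = I_d r²/R² = 0.01581 A; so B = μ₀ I_d,enc/(2πr) = 1.12×10^-7 T.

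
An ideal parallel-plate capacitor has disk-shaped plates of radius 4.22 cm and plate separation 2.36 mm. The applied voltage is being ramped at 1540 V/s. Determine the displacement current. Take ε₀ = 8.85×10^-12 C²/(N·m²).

3.23×10^-8 A

C = ε₀A/d = (8.85×10^-12)(5.595×10^-3)/(2.36×10^-3) = 2.098×10^-11 F.
I_d = C dV/dt = (2.098×10^-11)(1540) = 3.23×10^-8 A.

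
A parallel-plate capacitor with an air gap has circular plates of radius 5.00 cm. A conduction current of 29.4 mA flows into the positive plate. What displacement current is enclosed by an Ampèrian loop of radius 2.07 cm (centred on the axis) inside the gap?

5.04×10^-3 A

No conduction current crosses the gap, so I_d there equals the 0.0294 A in the leads.
Through an area πr² the displacement current is I_d·(πr²/πR²) = I_d (r/R)² = 5.04×10^-3 A.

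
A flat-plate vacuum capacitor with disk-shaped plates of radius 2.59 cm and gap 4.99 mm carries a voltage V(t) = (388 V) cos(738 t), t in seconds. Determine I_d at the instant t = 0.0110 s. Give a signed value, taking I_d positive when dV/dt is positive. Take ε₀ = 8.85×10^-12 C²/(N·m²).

-1.03×10^-6 A

dV/dt = (388)(738)·−sin(8.118) = -2.764×10^5 V/s.
I_d = C dV/dt with C = ε₀A/d = (8.85×10^-12)(2.107×10^-3)/(4.99×10^-3) = 3.737×10^-12 F, so I_d = (3.737×10^-12)(-2.764×10^5) = -1.03×10^-6 A.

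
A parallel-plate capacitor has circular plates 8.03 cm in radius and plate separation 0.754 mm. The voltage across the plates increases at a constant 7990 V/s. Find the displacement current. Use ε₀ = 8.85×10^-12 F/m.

1.90×10^-6 A

C = ε₀A/d = (8.85×10^-12)(0.02026)/(7.54×10^-4) = 2.378×10^-10 F.
I_d = C dV/dt = (2.378×10^-10)(7990) = 1.90×10^-6 A.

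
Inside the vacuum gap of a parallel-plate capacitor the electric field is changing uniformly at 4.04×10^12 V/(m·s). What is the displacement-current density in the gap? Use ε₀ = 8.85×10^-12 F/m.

J_d = ε₀ dE/dt = (8.85×10^-12)(4.04×10^12) = 35.8 A/m².

35.8 A/m²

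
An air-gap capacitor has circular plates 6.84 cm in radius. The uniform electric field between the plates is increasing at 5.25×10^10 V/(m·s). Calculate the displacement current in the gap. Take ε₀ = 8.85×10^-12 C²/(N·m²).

6.83×10^-3 A

The displacement current is ε₀ times dΦ_E/dt = ε₀ A dE/dt = (8.85×10^-12)(0.01470)(5.25×10^10) = 6.83×10^-3 A.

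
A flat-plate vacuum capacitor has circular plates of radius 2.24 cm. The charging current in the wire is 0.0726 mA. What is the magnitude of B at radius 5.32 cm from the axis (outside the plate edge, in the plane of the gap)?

2.73×10^-10 T

No conduction current crosses the gap, so I_d there equals the 7.26×10^-5 A in the leads.
For r ≥ R the full I_d is enclosed: B = μ₀ I_d/(2πr) = (4π×10^-7)(7.26×10^-5)/(2π·0.0532) = 2.73×10^-10 T.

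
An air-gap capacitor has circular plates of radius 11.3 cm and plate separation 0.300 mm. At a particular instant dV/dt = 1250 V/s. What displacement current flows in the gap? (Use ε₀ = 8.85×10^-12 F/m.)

1.48×10^-6 A

The field between the plates is E = V/d, so dE/dt = (1250)/(3.00×10^-4 m) = 4.167×10^6 V/(m·s).
I_d = ε₀ A (dE/dt) = (8.85×10^-12)(0.04011)(4.167×10^6) = 1.48×10^-6 A.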